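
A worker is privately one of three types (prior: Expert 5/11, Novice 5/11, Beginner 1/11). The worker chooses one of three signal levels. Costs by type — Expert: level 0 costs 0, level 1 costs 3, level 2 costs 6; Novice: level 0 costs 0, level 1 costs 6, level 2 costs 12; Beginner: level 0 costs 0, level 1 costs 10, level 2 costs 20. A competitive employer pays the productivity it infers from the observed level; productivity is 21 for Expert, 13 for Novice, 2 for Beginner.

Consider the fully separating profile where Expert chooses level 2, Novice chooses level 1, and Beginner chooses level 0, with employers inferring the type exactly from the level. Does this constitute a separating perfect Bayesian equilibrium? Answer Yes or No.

No

Separating wages: level 2 → 21, level 1 → 13, level 0 → 2.
Expert (assigned level 2): level 0: 2 − 0 = 2; level 1: 13 − 3 = 10; level 2: 21 − 6 = 15. Expert stays.
Novice (assigned level 1): level 0: 2 − 0 = 2; level 1: 13 − 6 = 7; level 2: 21 − 12 = 9. Novice prefers level 2.
Beginner (assigned level 0): level 0: 2 − 0 = 2; level 1: 13 − 10 = 3; level 2: 21 − 20 = 1. Beginner prefers level 1.
At least one type deviates; the separating profile fails.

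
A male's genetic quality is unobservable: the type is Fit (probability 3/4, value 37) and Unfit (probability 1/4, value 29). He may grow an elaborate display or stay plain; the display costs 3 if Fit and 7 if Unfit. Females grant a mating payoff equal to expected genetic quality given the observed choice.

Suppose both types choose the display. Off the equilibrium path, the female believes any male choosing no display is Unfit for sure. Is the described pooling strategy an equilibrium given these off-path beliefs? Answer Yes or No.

On path, the female holds the prior and pays 3/4·37 + 1/4·29 = 35. Off path (no display), believing Unfit, it pays 29.
Fit: the display nets 35 − 3 = 32; no display nets 29. Fit stays.
Unfit: the display nets 35 − 7 = 28; no display nets 29. Unfit would deviate.
A type deviates, so pooling fails.

No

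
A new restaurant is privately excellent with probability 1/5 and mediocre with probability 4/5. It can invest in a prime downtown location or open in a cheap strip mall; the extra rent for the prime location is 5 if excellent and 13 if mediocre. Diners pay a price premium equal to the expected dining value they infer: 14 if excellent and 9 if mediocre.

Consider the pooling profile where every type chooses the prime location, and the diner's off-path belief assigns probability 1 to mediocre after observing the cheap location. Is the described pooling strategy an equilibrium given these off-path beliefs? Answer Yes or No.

No

On path, the diner holds the prior and pays 1/5·14 + 4/5·9 = 10. Off path (the cheap location), believing mediocre, it pays 9.
excellent: the prime location nets 10 − 5 = 5; the cheap location nets 9. excellent would deviate.
mediocre: the prime location nets 10 − 13 = -3; the cheap location nets 9. mediocre would deviate.
A type deviates, so pooling fails.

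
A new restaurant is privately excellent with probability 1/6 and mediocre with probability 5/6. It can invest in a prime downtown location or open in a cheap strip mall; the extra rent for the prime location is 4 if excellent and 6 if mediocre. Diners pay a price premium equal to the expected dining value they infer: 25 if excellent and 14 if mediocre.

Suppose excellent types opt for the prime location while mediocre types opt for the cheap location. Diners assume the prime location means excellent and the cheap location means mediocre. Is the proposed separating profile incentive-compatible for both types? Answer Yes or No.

Under these beliefs, the prime location earns price premium 25 and the cheap location earns price premium 14.
excellent: the prime location nets 25 − 4 = 21; the cheap location nets 14. excellent prefers the prime location.
mediocre: the prime location nets 25 − 6 = 19; the cheap location nets 14. mediocre would deviate to the prime location.
mediocre has a profitable deviation, so the profile is not an equilibrium.

No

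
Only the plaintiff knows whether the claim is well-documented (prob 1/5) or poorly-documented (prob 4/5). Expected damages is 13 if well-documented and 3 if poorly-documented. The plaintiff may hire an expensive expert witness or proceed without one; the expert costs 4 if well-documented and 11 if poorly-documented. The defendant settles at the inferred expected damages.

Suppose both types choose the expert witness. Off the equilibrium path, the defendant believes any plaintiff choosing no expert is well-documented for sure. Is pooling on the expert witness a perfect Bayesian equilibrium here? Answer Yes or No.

No

On path, the defendant holds the prior and pays 1/5·13 + 4/5·3 = 5. Off path (no expert), believing well-documented, it pays 13.
well-documented: the expert witness nets 5 − 4 = 1; no expert nets 13. well-documented would deviate.
poorly-documented: the expert witness nets 5 − 11 = -6; no expert nets 13. poorly-documented would deviate.
A type deviates, so pooling fails.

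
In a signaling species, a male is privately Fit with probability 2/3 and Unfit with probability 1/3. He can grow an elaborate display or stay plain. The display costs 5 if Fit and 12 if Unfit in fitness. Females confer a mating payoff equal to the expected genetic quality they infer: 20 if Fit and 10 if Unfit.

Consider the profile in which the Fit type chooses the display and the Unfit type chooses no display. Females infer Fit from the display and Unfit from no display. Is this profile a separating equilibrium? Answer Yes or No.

Yes

Under these beliefs, the display earns mating payoff 20 and no display earns mating payoff 10.
Fit: the display nets 20 − 5 = 15; no display nets 10. Fit prefers the display.
Unfit: the display nets 20 − 12 = 8; no display nets 10. Unfit prefers no display.
Neither type deviates, so the separating profile is an equilibrium.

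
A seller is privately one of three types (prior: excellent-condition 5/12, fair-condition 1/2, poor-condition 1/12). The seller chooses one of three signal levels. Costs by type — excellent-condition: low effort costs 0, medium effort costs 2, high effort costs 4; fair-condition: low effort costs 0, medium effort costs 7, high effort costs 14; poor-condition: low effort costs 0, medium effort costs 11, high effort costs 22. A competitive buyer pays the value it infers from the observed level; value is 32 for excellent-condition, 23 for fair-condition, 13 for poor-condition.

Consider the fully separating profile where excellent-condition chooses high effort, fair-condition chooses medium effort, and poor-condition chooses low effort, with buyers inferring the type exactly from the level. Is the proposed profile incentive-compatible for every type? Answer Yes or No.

Separating prices: high effort → 32, medium effort → 23, low effort → 13.
excellent-condition (assigned high effort): low effort: 13 − 0 = 13; medium effort: 23 − 2 = 21; high effort: 32 − 4 = 28. excellent-condition stays.
fair-condition (assigned medium effort): low effort: 13 − 0 = 13; medium effort: 23 − 7 = 16; high effort: 32 − 14 = 18. fair-condition prefers high effort.
poor-condition (assigned low effort): low effort: 13 − 0 = 13; medium effort: 23 − 11 = 12; high effort: 32 − 22 = 10. poor-condition stays.
At least one type deviates; the separating profile fails.

No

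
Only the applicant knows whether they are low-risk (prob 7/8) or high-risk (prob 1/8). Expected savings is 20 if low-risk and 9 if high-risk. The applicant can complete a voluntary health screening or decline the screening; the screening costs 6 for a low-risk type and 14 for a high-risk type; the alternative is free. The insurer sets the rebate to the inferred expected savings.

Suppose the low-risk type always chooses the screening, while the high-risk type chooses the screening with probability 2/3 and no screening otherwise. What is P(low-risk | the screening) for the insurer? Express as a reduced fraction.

21/23

P(the screening) = (7/8)·1 + (1/8)·(2/3) = 23/24.
By Bayes' rule, P(low-risk | the screening) = (7/8) / (23/24) = 21/23.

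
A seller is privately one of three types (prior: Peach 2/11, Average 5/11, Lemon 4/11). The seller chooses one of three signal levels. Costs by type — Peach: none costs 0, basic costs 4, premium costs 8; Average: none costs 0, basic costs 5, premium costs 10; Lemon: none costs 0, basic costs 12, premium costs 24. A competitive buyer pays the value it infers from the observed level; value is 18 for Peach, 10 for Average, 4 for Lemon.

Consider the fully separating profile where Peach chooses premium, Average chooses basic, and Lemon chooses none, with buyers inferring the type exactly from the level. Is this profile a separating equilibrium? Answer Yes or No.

No

Separating prices: premium → 18, basic → 10, none → 4.
Peach (assigned premium): none: 4 − 0 = 4; basic: 10 − 4 = 6; premium: 18 − 8 = 10. Peach stays.
Average (assigned basic): none: 4 − 0 = 4; basic: 10 − 5 = 5; premium: 18 − 10 = 8. Average prefers premium.
Lemon (assigned none): none: 4 − 0 = 4; basic: 10 − 12 = -2; premium: 18 − 24 = -6. Lemon stays.
At least one type deviates; the separating profile fails.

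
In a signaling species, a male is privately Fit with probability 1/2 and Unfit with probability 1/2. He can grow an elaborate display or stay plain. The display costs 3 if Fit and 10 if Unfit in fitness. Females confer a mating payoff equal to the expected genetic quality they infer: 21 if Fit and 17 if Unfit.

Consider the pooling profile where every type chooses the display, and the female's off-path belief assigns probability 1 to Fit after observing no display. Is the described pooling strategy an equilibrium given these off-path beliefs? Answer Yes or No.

No

On path, the female holds the prior and pays 1/2·21 + 1/2·17 = 19. Off path (no display), believing Fit, it pays 21.
Fit: the display nets 19 − 3 = 16; no display nets 21. Fit would deviate.
Unfit: the display nets 19 − 10 = 9; no display nets 21. Unfit would deviate.
A type deviates, so pooling fails.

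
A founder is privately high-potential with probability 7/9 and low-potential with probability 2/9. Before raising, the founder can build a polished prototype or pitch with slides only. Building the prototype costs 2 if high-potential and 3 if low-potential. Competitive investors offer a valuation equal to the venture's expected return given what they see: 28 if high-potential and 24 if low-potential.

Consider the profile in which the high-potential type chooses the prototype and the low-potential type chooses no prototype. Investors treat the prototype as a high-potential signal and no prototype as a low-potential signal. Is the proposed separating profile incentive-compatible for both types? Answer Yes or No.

Under these beliefs, the prototype earns valuation 28 and no prototype earns valuation 24.
high-potential: the prototype nets 28 − 2 = 26; no prototype nets 24. high-potential prefers the prototype.
low-potential: the prototype nets 28 − 3 = 25; no prototype nets 24. low-potential would deviate to the prototype.
low-potential has a profitable deviation, so the profile is not an equilibrium.

No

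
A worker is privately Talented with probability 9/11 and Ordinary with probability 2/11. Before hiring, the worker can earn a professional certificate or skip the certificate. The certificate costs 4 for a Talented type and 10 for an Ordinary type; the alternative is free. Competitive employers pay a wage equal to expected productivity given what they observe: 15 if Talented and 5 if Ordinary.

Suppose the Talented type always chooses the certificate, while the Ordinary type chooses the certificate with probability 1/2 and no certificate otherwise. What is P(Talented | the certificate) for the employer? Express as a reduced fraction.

9/10

P(the certificate) = (9/11)·1 + (2/11)·(1/2) = 10/11.
By Bayes' rule, P(Talented | the certificate) = (9/11) / (10/11) = 9/10.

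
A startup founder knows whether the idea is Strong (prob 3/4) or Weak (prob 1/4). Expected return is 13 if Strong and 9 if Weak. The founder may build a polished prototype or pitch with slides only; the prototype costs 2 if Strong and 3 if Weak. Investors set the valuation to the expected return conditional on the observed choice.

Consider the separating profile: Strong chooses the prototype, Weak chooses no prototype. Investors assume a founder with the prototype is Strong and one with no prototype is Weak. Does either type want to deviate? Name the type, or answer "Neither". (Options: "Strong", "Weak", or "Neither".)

The prototype pays 13; no prototype pays 9.
Strong: assigned the prototype, nets 13 − 2 = 11; deviating to no prototype nets 9.
Weak: assigned no prototype, nets 9; deviating to the prototype nets 13 − 3 = 10.
The Weak type gains 1 by deviating.

Weak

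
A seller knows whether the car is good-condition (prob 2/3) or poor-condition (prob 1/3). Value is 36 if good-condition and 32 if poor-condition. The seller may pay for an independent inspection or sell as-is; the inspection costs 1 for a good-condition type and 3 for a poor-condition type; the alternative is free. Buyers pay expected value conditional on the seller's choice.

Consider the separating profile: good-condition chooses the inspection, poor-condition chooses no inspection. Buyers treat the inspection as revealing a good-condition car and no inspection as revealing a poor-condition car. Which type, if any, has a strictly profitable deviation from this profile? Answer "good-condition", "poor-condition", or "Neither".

The inspection pays 36; no inspection pays 32.
good-condition: assigned the inspection, nets 36 − 1 = 35; deviating to no inspection nets 32.
poor-condition: assigned no inspection, nets 32; deviating to the inspection nets 36 − 3 = 33.
The poor-condition type gains 1 by deviating.

poor-condition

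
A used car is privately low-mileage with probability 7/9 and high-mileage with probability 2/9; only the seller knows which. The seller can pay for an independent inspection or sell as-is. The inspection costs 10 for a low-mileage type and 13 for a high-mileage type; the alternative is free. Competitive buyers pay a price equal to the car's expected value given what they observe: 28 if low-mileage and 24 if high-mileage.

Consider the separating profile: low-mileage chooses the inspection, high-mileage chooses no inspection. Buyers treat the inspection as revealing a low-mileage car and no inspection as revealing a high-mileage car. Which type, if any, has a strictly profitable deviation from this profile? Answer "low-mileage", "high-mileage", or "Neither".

The inspection pays 28; no inspection pays 24.
low-mileage: assigned the inspection, nets 28 − 10 = 18; deviating to no inspection nets 24.
high-mileage: assigned no inspection, nets 24; deviating to the inspection nets 28 − 13 = 15.
The low-mileage type gains 6 by deviating.

low-mileage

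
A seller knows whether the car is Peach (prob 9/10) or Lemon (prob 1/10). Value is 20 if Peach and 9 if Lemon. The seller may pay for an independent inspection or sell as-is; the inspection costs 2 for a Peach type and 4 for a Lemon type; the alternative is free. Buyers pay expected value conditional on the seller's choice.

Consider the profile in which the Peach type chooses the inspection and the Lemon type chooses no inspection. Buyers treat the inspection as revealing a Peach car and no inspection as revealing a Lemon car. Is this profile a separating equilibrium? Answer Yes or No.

Under these beliefs, the inspection earns price 20 and no inspection earns price 9.
Peach: the inspection nets 20 − 2 = 18; no inspection nets 9. Peach prefers the inspection.
Lemon: the inspection nets 20 − 4 = 16; no inspection nets 9. Lemon would deviate to the inspection.
Lemon has a profitable deviation, so the profile is not an equilibrium.

No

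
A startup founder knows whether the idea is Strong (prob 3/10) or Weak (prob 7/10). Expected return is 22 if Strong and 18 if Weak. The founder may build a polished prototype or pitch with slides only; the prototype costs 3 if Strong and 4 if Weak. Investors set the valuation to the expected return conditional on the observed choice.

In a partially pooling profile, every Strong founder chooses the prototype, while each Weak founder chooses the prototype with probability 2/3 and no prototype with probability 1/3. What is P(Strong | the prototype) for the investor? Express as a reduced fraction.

P(the prototype) = (3/10)·1 + (7/10)·(2/3) = 23/30.
By Bayes' rule, P(Strong | the prototype) = (3/10) / (23/30) = 9/23.

9/23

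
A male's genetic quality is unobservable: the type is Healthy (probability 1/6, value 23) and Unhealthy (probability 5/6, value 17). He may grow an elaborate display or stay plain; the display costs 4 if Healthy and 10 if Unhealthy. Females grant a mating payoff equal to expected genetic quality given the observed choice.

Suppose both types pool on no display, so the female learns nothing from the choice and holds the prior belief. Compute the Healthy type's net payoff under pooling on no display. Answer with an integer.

18

Pooled mating payoff = 1/6·23 + 5/6·17 = 18.
Healthy pays no cost for no display, so net payoff = 18.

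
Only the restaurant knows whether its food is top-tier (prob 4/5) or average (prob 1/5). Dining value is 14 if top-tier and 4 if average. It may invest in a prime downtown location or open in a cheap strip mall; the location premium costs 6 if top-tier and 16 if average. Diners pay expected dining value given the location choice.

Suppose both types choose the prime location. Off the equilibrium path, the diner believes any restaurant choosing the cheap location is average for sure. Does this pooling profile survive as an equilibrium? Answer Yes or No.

No

On path, the diner holds the prior and pays 4/5·14 + 1/5·4 = 12. Off path (the cheap location), believing average, it pays 4.
top-tier: the prime location nets 12 − 6 = 6; the cheap location nets 4. top-tier stays.
average: the prime location nets 12 − 16 = -4; the cheap location nets 4. average would deviate.
A type deviates, so pooling fails.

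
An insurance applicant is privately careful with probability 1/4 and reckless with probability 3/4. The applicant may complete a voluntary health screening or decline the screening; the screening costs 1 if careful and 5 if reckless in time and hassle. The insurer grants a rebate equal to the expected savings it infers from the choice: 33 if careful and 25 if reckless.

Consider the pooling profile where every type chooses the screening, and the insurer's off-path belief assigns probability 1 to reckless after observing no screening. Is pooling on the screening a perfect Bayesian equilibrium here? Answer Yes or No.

No

On path, the insurer holds the prior and pays 1/4·33 + 3/4·25 = 27. Off path (no screening), believing reckless, it pays 25.
careful: the screening nets 27 − 1 = 26; no screening nets 25. careful stays.
reckless: the screening nets 27 − 5 = 22; no screening nets 25. reckless would deviate.
A type deviates, so pooling fails.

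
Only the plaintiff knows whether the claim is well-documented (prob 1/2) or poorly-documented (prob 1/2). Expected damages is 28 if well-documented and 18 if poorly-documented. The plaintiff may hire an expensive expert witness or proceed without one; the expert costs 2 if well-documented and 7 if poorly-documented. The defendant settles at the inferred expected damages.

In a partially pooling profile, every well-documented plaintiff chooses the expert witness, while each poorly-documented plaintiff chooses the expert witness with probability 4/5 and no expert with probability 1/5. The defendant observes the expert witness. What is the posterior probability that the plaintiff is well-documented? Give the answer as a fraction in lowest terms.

5/9

P(the expert witness) = (1/2)·1 + (1/2)·(4/5) = 9/10.
By Bayes' rule, P(well-documented | the expert witness) = (1/2) / (9/10) = 5/9.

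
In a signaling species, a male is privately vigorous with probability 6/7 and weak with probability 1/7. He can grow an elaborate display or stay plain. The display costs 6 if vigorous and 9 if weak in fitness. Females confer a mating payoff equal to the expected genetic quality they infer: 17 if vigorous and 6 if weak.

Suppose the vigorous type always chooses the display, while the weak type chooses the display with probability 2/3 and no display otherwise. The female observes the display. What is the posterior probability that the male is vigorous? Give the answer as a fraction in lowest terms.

P(the display) = (6/7)·1 + (1/7)·(2/3) = 20/21.
By Bayes' rule, P(vigorous | the display) = (6/7) / (20/21) = 9/10.

9/10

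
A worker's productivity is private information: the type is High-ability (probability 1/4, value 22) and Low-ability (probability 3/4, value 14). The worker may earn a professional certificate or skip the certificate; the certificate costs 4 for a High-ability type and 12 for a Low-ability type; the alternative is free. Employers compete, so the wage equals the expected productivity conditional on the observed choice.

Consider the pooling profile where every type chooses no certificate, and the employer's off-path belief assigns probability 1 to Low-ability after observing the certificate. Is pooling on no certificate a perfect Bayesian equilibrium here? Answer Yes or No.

On path, the employer holds the prior and pays 1/4·22 + 3/4·14 = 16. Off path (the certificate), believing Low-ability, it pays 14.
High-ability: no certificate nets 16; the certificate nets 14 − 4 = 10. High-ability stays.
Low-ability: no certificate nets 16; the certificate nets 14 − 12 = 2. Low-ability stays.
No type deviates, so pooling is sustained.

Yes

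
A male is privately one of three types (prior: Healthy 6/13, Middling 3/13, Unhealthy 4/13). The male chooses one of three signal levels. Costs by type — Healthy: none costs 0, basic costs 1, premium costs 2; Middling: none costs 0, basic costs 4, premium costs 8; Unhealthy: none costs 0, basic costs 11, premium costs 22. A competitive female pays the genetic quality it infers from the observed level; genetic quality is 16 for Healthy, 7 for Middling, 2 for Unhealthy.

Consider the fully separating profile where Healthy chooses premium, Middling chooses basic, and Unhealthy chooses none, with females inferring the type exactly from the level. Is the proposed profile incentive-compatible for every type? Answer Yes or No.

No

Separating mating payoffs: premium → 16, basic → 7, none → 2.
Healthy (assigned premium): none: 2 − 0 = 2; basic: 7 − 1 = 6; premium: 16 − 2 = 14. Healthy stays.
Middling (assigned basic): none: 2 − 0 = 2; basic: 7 − 4 = 3; premium: 16 − 8 = 8. Middling prefers premium.
Unhealthy (assigned none): none: 2 − 0 = 2; basic: 7 − 11 = -4; premium: 16 − 22 = -6. Unhealthy stays.
At least one type deviates; the separating profile fails.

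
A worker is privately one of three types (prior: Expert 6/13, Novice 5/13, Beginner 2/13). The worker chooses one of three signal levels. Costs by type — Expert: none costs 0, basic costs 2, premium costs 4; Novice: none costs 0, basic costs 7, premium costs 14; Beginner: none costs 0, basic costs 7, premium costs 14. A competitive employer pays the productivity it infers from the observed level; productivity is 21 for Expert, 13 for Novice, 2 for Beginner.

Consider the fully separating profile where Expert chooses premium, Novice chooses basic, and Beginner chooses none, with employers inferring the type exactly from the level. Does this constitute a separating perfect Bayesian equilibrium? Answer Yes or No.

Separating wages: premium → 21, basic → 13, none → 2.
Expert (assigned premium): none: 2 − 0 = 2; basic: 13 − 2 = 11; premium: 21 − 4 = 17. Expert stays.
Novice (assigned basic): none: 2 − 0 = 2; basic: 13 − 7 = 6; premium: 21 − 14 = 7. Novice prefers premium.
Beginner (assigned none): none: 2 − 0 = 2; basic: 13 − 7 = 6; premium: 21 − 14 = 7. Beginner prefers premium.
At least one type deviates; the separating profile fails.

No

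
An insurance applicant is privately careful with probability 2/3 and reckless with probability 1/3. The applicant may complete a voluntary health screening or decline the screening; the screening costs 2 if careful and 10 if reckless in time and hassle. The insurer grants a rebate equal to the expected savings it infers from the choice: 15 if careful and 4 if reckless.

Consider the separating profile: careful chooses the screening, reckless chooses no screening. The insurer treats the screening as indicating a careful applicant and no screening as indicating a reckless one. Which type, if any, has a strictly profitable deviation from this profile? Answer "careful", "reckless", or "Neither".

reckless

The screening pays 15; no screening pays 4.
careful: assigned the screening, nets 15 − 2 = 13; deviating to no screening nets 4.
reckless: assigned no screening, nets 4; deviating to the screening nets 15 − 10 = 5.
The reckless type gains 1 by deviating.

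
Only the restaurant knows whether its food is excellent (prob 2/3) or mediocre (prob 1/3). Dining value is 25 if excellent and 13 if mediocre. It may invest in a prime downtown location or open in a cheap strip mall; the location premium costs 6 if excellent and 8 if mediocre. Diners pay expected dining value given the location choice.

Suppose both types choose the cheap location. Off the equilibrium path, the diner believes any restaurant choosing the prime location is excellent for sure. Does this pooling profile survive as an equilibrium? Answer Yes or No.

Yes

On path, the diner holds the prior and pays 2/3·25 + 1/3·13 = 21. Off path (the prime location), believing excellent, it pays 25.
excellent: the cheap location nets 21; the prime location nets 25 − 6 = 19. excellent stays.
mediocre: the cheap location nets 21; the prime location nets 25 − 8 = 17. mediocre stays.
No type deviates, so pooling is sustained.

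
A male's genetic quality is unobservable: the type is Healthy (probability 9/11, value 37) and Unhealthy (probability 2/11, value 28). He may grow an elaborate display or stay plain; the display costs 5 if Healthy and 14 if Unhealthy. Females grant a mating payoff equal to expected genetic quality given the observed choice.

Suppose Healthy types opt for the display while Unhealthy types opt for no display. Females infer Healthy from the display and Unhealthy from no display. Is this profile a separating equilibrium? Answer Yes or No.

Under these beliefs, the display earns mating payoff 37 and no display earns mating payoff 28.
Healthy: the display nets 37 − 5 = 32; no display nets 28. Healthy prefers the display.
Unhealthy: the display nets 37 − 14 = 23; no display nets 28. Unhealthy prefers no display.
Neither type deviates, so the separating profile is an equilibrium.

Yes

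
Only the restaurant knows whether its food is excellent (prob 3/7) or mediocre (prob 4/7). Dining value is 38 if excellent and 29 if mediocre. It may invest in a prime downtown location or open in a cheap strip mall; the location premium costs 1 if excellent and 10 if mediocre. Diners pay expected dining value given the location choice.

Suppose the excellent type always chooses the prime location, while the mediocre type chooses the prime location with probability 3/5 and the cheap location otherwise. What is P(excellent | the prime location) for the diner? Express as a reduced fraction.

P(the prime location) = (3/7)·1 + (4/7)·(3/5) = 27/35.
By Bayes' rule, P(excellent | the prime location) = (3/7) / (27/35) = 5/9.

5/9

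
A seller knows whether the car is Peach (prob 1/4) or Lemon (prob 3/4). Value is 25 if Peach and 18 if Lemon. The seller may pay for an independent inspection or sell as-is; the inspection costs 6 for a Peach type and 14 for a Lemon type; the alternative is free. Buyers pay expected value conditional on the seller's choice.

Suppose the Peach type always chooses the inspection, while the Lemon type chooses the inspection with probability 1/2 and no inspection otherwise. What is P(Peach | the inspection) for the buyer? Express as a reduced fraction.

2/5

P(the inspection) = (1/4)·1 + (3/4)·(1/2) = 5/8.
By Bayes' rule, P(Peach | the inspection) = (1/4) / (5/8) = 2/5.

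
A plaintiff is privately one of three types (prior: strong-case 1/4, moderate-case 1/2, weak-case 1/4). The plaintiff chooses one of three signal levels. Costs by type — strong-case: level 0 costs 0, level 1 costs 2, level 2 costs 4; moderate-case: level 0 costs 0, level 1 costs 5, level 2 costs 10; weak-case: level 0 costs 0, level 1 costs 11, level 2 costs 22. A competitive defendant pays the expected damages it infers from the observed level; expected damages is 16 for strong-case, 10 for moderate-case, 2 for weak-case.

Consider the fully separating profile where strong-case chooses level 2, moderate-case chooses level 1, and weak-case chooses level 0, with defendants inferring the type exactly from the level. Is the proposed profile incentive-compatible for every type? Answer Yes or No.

Separating settlements: level 2 → 16, level 1 → 10, level 0 → 2.
strong-case (assigned level 2): level 0: 2 − 0 = 2; level 1: 10 − 2 = 8; level 2: 16 − 4 = 12. strong-case stays.
moderate-case (assigned level 1): level 0: 2 − 0 = 2; level 1: 10 − 5 = 5; level 2: 16 − 10 = 6. moderate-case prefers level 2.
weak-case (assigned level 0): level 0: 2 − 0 = 2; level 1: 10 − 11 = -1; level 2: 16 − 22 = -6. weak-case stays.
At least one type deviates; the separating profile fails.

No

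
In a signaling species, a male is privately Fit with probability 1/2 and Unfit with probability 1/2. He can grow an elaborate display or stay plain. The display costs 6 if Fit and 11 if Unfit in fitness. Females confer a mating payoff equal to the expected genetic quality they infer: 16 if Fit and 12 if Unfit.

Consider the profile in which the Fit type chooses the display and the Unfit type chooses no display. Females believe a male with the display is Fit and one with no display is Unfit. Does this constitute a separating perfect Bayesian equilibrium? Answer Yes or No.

Under these beliefs, the display earns mating payoff 16 and no display earns mating payoff 12.
Fit: the display nets 16 − 6 = 10; no display nets 12. Fit would deviate to no display.
Unfit: the display nets 16 − 11 = 5; no display nets 12. Unfit prefers no display.
Fit has a profitable deviation, so the profile is not an equilibrium.

No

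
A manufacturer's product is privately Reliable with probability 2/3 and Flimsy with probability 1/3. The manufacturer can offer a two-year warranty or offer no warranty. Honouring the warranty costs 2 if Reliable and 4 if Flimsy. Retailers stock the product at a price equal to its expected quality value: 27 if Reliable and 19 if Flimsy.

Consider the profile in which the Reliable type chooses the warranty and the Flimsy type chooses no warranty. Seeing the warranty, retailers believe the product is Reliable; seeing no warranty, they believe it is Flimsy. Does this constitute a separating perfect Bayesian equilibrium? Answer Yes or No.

Under these beliefs, the warranty earns price 27 and no warranty earns price 19.
Reliable: the warranty nets 27 − 2 = 25; no warranty nets 19. Reliable prefers the warranty.
Flimsy: the warranty nets 27 − 4 = 23; no warranty nets 19. Flimsy would deviate to the warranty.
Flimsy has a profitable deviation, so the profile is not an equilibrium.

No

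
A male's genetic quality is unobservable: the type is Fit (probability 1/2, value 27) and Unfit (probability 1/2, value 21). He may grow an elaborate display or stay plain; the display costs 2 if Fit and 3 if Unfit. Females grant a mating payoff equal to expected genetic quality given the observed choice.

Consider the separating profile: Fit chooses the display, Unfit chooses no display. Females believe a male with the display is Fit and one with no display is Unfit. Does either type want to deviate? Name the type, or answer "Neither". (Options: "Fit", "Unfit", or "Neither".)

The display pays 27; no display pays 21.
Fit: assigned the display, nets 27 − 2 = 25; deviating to no display nets 21.
Unfit: assigned no display, nets 21; deviating to the display nets 27 − 3 = 24.
The Unfit type gains 3 by deviating.

Unfit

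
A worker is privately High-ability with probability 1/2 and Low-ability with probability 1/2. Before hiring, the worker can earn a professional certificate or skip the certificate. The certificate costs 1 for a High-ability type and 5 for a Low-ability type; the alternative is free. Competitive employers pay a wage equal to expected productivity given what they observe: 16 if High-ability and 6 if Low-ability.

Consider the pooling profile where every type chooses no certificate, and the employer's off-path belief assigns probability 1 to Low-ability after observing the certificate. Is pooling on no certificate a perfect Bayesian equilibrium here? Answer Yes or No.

On path, the employer holds the prior and pays 1/2·16 + 1/2·6 = 11. Off path (the certificate), believing Low-ability, it pays 6.
High-ability: no certificate nets 11; the certificate nets 6 − 1 = 5. High-ability stays.
Low-ability: no certificate nets 11; the certificate nets 6 − 5 = 1. Low-ability stays.
No type deviates, so pooling is sustained.

Yes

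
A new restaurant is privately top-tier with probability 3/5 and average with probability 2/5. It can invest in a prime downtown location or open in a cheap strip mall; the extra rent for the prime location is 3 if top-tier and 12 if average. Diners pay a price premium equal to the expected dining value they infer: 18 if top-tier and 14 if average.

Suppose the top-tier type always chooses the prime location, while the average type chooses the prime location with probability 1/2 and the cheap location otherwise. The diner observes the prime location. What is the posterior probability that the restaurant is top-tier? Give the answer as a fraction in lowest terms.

P(the prime location) = (3/5)·1 + (2/5)·(1/2) = 4/5.
By Bayes' rule, P(top-tier | the prime location) = (3/5) / (4/5) = 3/4.

3/4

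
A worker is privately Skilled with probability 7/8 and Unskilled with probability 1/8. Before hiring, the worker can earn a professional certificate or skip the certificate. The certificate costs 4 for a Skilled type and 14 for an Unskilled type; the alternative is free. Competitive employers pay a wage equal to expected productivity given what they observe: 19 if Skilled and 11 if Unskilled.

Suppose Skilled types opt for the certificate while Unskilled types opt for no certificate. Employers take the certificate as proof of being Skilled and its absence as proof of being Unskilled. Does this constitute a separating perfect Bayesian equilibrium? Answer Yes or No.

Yes

Under these beliefs, the certificate earns wage 19 and no certificate earns wage 11.
Skilled: the certificate nets 19 − 4 = 15; no certificate nets 11. Skilled prefers the certificate.
Unskilled: the certificate nets 19 − 14 = 5; no certificate nets 11. Unskilled prefers no certificate.
Neither type deviates, so the separating profile is an equilibrium.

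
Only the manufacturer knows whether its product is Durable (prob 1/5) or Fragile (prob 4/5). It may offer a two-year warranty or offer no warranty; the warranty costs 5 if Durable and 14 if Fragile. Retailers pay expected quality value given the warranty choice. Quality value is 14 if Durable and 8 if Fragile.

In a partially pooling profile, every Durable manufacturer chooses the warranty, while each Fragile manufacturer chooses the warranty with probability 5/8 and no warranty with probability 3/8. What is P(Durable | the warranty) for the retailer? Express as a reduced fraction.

P(the warranty) = (1/5)·1 + (4/5)·(5/8) = 7/10.
By Bayes' rule, P(Durable | the warranty) = (1/5) / (7/10) = 2/7.

2/7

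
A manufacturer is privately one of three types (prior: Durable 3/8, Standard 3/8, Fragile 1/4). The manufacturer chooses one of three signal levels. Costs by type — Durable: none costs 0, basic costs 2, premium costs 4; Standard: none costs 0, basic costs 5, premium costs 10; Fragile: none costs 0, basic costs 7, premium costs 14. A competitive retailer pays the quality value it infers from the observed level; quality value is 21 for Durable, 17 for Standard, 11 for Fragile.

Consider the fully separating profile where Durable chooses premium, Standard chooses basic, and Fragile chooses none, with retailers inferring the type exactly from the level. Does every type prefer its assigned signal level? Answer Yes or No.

Yes

Separating prices: premium → 21, basic → 17, none → 11.
Durable (assigned premium): none: 11 − 0 = 11; basic: 17 − 2 = 15; premium: 21 − 4 = 17. Durable stays.
Standard (assigned basic): none: 11 − 0 = 11; basic: 17 − 5 = 12; premium: 21 − 10 = 11. Standard stays.
Fragile (assigned none): none: 11 − 0 = 11; basic: 17 − 7 = 10; premium: 21 − 14 = 7. Fragile stays.
Every type prefers its assigned level; separation holds.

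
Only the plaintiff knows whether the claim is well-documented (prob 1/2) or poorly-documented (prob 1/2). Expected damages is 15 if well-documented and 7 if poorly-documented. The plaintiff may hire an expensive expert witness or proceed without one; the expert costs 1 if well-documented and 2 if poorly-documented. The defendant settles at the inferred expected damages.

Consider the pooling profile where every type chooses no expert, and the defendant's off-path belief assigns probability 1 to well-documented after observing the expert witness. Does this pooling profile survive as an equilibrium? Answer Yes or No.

On path, the defendant holds the prior and pays 1/2·15 + 1/2·7 = 11. Off path (the expert witness), believing well-documented, it pays 15.
well-documented: no expert nets 11; the expert witness nets 15 − 1 = 14. well-documented would deviate.
poorly-documented: no expert nets 11; the expert witness nets 15 − 2 = 13. poorly-documented would deviate.
A type deviates, so pooling fails.

No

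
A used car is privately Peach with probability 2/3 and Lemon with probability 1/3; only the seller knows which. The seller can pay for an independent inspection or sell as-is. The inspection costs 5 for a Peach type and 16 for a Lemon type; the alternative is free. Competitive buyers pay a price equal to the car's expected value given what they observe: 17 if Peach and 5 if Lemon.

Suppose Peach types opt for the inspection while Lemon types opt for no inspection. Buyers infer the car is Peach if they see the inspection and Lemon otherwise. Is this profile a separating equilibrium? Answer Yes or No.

Under these beliefs, the inspection earns price 17 and no inspection earns price 5.
Peach: the inspection nets 17 − 5 = 12; no inspection nets 5. Peach prefers the inspection.
Lemon: the inspection nets 17 − 16 = 1; no inspection nets 5. Lemon prefers no inspection.
Neither type deviates, so the separating profile is an equilibrium.

Yes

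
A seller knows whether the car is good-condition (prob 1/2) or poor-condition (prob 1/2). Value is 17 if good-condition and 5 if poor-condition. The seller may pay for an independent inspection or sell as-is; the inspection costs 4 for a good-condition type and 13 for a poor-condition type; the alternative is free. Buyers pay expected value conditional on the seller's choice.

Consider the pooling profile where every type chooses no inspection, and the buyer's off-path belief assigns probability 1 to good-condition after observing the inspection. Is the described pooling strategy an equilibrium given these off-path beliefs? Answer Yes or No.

No

On path, the buyer holds the prior and pays 1/2·17 + 1/2·5 = 11. Off path (the inspection), believing good-condition, it pays 17.
good-condition: no inspection nets 11; the inspection nets 17 − 4 = 13. good-condition would deviate.
poor-condition: no inspection nets 11; the inspection nets 17 − 13 = 4. poor-condition stays.
A type deviates, so pooling fails.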